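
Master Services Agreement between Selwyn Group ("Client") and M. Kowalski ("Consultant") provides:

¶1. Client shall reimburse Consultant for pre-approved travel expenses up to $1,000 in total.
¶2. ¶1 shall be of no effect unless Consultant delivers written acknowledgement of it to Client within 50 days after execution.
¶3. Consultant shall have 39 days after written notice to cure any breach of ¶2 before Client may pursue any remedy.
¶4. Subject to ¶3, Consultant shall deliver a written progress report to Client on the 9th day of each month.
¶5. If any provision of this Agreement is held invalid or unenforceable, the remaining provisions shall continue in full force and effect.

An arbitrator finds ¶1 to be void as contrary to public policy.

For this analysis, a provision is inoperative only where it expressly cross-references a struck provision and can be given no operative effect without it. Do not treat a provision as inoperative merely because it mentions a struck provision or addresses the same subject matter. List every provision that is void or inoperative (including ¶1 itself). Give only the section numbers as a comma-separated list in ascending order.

¶1 is struck. ¶2 merely fixes the acknowledgement condition for ¶1; with ¶1 gone it has nothing to operate on and falls away. ¶3 has no operative effect of its own apart from ¶2 and is therefore inoperative. Although ¶4 refers to ¶3, its operative terms do not depend on ¶3, so it remains in effect. ¶5 is a severability clause and preserves every provision that can still be given independent effect. That leaves ¶4 and ¶5 in effect.

1, 2, 3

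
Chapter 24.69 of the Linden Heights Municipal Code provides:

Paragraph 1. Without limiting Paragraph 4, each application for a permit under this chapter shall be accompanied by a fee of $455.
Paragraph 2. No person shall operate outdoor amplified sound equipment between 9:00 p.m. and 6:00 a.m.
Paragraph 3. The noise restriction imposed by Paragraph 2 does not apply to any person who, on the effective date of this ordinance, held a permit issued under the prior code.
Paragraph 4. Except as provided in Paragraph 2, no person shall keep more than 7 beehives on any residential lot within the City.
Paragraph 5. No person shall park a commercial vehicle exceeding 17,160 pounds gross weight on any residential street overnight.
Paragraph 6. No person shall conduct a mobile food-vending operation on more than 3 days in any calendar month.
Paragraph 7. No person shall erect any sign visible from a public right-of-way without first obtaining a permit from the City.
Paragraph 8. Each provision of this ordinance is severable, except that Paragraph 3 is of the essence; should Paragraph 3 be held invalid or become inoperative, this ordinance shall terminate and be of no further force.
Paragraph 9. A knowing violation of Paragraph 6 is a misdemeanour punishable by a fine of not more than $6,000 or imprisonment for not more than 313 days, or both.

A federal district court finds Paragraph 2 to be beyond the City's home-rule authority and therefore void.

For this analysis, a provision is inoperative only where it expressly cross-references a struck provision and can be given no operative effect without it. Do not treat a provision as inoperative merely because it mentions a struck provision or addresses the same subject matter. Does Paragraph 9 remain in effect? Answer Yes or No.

Paragraph 2 is struck. Paragraph 3 merely fixes the grandfather exemption from Paragraph 2; with Paragraph 2 gone it has nothing to operate on and falls away. Paragraph 8 makes Paragraph 3 an essential term, and Paragraph 3 has been rendered inoperative by the cascade; under Paragraph 8, the entire ordinance is therefore void. No provision of the ordinance survives. Paragraph 9 is among the inoperative provisions, so the answer is no.

No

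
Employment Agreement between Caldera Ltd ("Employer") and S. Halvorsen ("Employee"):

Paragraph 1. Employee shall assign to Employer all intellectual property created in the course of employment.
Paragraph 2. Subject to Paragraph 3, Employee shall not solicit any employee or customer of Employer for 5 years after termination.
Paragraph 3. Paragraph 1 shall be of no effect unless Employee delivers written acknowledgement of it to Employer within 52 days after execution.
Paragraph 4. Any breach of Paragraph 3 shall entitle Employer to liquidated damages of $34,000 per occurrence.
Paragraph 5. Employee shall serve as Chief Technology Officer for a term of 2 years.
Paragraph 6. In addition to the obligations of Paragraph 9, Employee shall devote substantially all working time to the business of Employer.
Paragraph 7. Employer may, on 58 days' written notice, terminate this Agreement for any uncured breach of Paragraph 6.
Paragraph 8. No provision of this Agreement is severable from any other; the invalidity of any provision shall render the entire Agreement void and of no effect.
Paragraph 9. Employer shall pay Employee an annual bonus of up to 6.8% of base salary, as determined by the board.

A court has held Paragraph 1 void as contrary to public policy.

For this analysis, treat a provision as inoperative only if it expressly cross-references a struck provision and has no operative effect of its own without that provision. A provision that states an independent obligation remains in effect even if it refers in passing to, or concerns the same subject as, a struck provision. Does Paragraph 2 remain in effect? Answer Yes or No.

Paragraph 1 is struck. The only function of Paragraph 3 is the acknowledgement condition for Paragraph 1, so it cannot stand once Paragraph 1 is removed. Paragraph 4 operates only by reference to Paragraph 3, so it falls with Paragraph 3. Paragraph 8 provides that the Agreement is not severable, so the invalidity of any one provision voids the entire Agreement. No provision of the Agreement survives. Paragraph 2 is among the inoperative provisions, so the answer is no.

No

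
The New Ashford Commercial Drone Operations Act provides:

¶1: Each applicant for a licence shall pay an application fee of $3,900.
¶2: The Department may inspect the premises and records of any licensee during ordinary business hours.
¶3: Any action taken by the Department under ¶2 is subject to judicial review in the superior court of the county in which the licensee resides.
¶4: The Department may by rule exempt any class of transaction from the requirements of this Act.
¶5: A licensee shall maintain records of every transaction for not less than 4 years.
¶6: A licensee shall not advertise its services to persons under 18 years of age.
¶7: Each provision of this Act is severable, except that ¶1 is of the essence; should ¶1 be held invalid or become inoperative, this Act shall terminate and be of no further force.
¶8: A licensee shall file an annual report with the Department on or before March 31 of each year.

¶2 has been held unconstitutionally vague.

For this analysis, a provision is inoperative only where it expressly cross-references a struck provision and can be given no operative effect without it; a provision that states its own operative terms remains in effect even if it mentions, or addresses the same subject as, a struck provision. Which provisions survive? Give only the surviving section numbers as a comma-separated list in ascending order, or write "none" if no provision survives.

1, 4, 5, 6, 7, 8

¶2 is struck. ¶3 has no operative effect of its own apart from ¶2 and is therefore inoperative. ¶7 makes ¶1 an essential term, but ¶1 is unaffected, so the severability proviso in ¶7 preserves the remaining provisions. That leaves ¶1, ¶4, ¶5, ¶6, ¶7, and ¶8 in effect.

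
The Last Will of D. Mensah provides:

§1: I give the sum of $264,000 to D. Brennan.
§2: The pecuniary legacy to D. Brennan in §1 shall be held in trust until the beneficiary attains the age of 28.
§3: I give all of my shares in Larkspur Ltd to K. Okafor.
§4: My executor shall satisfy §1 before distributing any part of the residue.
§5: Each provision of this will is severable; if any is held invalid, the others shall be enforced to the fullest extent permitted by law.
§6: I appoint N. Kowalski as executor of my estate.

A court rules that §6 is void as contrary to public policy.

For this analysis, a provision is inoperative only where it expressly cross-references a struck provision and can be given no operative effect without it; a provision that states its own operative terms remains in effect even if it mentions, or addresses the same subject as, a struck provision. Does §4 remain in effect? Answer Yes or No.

§6 is struck. No other provision's operative terms depend on §6. §5 is a severability clause and preserves every provision that can still be given independent effect. That leaves §1, §2, §3, §4, and §5 in effect. §4 is among the surviving provisions, so the answer is yes.

Yes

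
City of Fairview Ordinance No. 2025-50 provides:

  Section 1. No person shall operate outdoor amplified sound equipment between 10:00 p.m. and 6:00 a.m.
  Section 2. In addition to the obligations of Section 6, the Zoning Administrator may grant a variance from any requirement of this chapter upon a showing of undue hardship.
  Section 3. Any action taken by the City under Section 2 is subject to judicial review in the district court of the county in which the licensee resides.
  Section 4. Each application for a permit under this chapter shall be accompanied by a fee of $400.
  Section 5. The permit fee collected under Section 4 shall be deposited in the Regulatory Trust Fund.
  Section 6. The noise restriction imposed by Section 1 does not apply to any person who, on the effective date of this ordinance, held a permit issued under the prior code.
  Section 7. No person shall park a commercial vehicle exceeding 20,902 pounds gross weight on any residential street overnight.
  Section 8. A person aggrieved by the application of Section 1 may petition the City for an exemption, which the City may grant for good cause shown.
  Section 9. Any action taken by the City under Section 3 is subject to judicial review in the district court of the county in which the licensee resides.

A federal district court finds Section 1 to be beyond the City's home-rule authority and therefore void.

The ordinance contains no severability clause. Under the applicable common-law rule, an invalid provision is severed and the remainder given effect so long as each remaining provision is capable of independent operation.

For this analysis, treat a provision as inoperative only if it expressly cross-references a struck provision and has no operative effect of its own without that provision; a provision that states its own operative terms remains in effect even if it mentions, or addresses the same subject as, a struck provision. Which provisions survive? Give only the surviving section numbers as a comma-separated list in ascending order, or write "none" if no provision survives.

Section 1 is struck. Section 6 has no operative effect of its own apart from Section 1 and is therefore inoperative. Section 8 operates only by reference to Section 1, so it falls with Section 1. Section 2 mentions Section 6 but its own obligation stands independently of Section 6, so Section 2 is not affected. Under the stated default rule, only provisions that cannot operate independently fall away; the rest are enforced. Section 2, Section 3, Section 4, Section 5, Section 7, and Section 9 remain in effect.

2, 3, 4, 5, 7, 9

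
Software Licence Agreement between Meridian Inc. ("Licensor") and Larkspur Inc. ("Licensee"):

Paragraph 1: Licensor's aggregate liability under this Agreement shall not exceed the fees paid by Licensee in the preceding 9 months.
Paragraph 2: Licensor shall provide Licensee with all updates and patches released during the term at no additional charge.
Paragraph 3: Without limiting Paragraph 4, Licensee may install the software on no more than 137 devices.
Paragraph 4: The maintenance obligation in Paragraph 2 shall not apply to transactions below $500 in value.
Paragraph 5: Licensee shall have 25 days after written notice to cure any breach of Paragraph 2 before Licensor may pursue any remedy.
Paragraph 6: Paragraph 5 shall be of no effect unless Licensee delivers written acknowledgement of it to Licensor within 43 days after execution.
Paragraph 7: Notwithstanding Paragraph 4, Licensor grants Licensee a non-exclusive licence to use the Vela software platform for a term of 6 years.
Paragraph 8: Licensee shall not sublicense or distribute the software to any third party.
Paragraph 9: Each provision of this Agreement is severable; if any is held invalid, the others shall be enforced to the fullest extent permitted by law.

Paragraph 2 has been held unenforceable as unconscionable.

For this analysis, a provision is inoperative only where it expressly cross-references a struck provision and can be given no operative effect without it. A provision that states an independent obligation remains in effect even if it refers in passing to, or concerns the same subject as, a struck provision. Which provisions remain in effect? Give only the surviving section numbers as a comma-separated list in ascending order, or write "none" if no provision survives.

1, 3, 7, 8, 9

Paragraph 2 is struck. Paragraph 4 does nothing except set the carve-out from the maintenance obligation by reference to Paragraph 2; with Paragraph 2 gone it has no independent effect and is inoperative. Paragraph 5 has no operative effect of its own apart from Paragraph 2 and is therefore inoperative. Paragraph 6 has no operative effect of its own apart from Paragraph 5 and is therefore inoperative. Although Paragraph 7 refers to Paragraph 4, its operative terms do not depend on Paragraph 4, so it remains in effect. Paragraph 3 mentions Paragraph 4 but its own obligation stands independently of Paragraph 4, so Paragraph 3 is not affected. Under the severability clause in Paragraph 9, the remaining provisions continue in force. Paragraph 1, Paragraph 3, Paragraph 7, Paragraph 8, and Paragraph 9 remain in effect.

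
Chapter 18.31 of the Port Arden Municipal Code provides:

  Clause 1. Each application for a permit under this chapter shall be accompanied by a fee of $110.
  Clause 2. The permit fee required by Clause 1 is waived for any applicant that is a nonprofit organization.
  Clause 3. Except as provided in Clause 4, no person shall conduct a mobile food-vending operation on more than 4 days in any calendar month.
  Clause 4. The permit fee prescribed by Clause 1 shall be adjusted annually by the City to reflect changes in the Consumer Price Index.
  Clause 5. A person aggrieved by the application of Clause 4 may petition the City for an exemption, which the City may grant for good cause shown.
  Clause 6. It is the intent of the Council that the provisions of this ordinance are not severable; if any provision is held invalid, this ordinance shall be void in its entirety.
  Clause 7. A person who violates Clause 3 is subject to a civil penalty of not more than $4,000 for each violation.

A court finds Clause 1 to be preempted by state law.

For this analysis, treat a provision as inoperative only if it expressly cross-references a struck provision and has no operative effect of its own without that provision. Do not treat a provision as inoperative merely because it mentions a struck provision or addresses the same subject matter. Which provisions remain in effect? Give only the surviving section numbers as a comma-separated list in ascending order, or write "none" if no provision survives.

none

Clause 1 is struck. Clause 2 does nothing except set the nonprofit waiver of the permit fee by reference to Clause 1; with Clause 1 gone it has no independent effect and is inoperative. Clause 4 does nothing except set the indexation of the permit fee by reference to Clause 1; with Clause 1 gone it has no independent effect and is inoperative. Clause 5 merely fixes the exemption procedure for Clause 4; with Clause 4 gone it has nothing to operate on and falls away. Clause 6 provides that the ordinance is not severable, so the invalidity of any one provision voids the entire ordinance. No provision of the ordinance survives.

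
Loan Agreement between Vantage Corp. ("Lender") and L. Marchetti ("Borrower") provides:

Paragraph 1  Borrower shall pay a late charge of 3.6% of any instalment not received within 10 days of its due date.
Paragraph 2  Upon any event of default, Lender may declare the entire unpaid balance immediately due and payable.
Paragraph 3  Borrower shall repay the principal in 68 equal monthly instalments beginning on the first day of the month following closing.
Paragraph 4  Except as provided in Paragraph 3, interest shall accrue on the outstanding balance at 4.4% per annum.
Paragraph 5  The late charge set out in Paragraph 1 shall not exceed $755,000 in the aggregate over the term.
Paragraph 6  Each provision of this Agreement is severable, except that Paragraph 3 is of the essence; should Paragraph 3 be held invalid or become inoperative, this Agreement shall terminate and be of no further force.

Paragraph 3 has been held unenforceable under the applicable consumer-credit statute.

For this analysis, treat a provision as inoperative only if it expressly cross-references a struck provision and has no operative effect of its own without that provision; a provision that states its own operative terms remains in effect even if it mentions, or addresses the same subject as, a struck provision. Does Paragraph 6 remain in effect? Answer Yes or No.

No

Paragraph 3 is struck. Nothing else in the Agreement is defined by reference to Paragraph 3. Paragraph 6 makes Paragraph 3 an essential term, and Paragraph 3 is the provision held invalid; under Paragraph 6, the entire Agreement is therefore void. No provision of the Agreement survives. Paragraph 6 is among the inoperative provisions, so the answer is no.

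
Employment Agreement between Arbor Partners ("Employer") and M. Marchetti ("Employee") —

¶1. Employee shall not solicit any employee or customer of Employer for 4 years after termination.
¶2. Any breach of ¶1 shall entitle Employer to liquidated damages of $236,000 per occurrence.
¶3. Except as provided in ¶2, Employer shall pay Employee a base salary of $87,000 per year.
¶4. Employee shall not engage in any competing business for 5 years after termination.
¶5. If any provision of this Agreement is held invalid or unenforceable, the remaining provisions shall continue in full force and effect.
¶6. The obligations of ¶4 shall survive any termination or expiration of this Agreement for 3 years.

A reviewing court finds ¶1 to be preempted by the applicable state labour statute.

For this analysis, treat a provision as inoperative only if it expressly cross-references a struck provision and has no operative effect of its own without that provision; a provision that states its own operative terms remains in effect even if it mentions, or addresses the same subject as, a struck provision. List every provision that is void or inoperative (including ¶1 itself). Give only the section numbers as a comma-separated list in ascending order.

¶1 is struck. ¶2 has no operative effect of its own apart from ¶1 and is therefore inoperative. Although ¶3 refers to ¶2, its operative terms do not depend on ¶2, so it remains in effect. Under the severability clause in ¶5, the remaining provisions continue in force. That leaves ¶3, ¶4, ¶5, and ¶6 in effect.

1, 2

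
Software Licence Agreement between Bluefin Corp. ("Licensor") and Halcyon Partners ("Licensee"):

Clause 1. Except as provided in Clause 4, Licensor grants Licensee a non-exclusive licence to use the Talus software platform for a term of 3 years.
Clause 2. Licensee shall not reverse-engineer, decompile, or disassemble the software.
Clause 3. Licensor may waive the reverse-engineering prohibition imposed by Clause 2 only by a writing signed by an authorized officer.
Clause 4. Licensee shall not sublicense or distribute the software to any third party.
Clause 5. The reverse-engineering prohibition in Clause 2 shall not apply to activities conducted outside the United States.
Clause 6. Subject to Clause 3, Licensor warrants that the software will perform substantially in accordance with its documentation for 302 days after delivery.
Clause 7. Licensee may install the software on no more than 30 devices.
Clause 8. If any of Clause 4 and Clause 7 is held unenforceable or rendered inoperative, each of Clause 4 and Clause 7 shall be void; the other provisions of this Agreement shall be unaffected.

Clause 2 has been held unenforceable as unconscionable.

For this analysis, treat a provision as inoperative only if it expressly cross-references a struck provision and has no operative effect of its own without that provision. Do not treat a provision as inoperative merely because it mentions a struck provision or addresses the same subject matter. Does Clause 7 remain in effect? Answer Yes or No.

Clause 2 is struck. Clause 3 operates only by reference to Clause 2, so it falls with Clause 2. The whole of Clause 5 is the carve-out from the reverse-engineering prohibition, defined by reference to Clause 2, so Clause 5 cannot stand once Clause 2 is removed. Clause 6 mentions Clause 3 but its own obligation stands independently of Clause 3, so Clause 6 is not affected. Clause 8 ties Clause 4 and Clause 7 together, but none of those is affected here; the remaining provisions continue in force under Clause 8. The provisions still in force are Clause 1, Clause 4, Clause 6, Clause 7, and Clause 8. Clause 7 is among the surviving provisions, so the answer is yes.

Yes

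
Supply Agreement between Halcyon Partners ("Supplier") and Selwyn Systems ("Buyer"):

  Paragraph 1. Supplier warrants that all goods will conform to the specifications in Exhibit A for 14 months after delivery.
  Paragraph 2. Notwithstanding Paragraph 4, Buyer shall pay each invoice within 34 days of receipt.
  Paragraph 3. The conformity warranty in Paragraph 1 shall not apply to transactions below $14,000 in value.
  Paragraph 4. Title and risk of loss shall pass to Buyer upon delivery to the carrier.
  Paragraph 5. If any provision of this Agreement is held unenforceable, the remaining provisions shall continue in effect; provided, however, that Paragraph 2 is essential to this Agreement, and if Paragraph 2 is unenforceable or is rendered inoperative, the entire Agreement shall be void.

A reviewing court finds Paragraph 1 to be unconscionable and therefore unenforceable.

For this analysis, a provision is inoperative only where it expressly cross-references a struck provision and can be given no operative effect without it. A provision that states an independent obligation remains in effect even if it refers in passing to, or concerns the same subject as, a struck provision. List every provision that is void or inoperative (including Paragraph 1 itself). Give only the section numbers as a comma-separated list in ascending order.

Paragraph 1 is struck. Paragraph 3 operates only by reference to Paragraph 1, so it falls with Paragraph 1. Paragraph 5 makes Paragraph 2 an essential term, but Paragraph 2 is unaffected, so the severability proviso in Paragraph 5 preserves the remaining provisions. Paragraph 2, Paragraph 4, and Paragraph 5 remain in effect.

1, 3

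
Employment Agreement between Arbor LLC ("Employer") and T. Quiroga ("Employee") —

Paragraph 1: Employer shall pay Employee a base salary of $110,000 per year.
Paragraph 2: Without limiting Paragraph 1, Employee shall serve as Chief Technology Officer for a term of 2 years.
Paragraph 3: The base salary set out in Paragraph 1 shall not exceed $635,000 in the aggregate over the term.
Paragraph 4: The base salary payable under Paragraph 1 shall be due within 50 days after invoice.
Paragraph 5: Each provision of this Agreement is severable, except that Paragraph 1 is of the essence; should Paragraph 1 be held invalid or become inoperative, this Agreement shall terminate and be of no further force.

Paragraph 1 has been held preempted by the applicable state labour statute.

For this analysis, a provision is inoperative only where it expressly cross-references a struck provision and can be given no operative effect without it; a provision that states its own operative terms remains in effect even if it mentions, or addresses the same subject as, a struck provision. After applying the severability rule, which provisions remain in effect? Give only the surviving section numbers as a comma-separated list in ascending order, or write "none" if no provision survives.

Paragraph 1 is struck. Paragraph 3 operates only by reference to Paragraph 1, so it falls with Paragraph 1. The whole of Paragraph 4 is the payment deadline for the base salary, defined by reference to Paragraph 1, so Paragraph 4 cannot stand once Paragraph 1 is removed. Paragraph 5 makes Paragraph 1 an essential term, and Paragraph 1 is the provision held invalid; under Paragraph 5, the entire Agreement is therefore void. No provision of the Agreement survives.

none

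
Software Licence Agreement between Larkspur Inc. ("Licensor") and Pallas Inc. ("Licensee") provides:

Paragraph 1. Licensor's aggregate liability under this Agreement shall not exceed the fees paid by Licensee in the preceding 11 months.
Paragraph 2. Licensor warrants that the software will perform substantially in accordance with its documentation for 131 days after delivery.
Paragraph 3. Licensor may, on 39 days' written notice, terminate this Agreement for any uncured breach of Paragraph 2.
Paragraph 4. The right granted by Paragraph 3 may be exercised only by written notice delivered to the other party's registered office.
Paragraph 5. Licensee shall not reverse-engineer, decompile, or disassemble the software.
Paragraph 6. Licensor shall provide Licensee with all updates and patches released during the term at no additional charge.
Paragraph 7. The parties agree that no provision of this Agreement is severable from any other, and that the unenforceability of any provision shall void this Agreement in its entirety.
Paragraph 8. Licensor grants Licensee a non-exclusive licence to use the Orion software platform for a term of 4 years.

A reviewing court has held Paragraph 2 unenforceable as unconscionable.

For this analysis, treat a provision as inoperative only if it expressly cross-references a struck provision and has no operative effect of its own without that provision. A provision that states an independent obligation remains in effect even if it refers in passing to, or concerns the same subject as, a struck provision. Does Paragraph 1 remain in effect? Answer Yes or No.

Paragraph 2 is struck. Paragraph 3 merely fixes the termination right for breach of Paragraph 2; with Paragraph 2 gone it has nothing to operate on and falls away. Paragraph 4 merely fixes the notice requirement for Paragraph 3; with Paragraph 3 gone it has nothing to operate on and falls away. Paragraph 7 provides that the Agreement is not severable, so the invalidity of any one provision voids the entire Agreement. No provision of the Agreement survives. Paragraph 1 is among the inoperative provisions, so the answer is no.

No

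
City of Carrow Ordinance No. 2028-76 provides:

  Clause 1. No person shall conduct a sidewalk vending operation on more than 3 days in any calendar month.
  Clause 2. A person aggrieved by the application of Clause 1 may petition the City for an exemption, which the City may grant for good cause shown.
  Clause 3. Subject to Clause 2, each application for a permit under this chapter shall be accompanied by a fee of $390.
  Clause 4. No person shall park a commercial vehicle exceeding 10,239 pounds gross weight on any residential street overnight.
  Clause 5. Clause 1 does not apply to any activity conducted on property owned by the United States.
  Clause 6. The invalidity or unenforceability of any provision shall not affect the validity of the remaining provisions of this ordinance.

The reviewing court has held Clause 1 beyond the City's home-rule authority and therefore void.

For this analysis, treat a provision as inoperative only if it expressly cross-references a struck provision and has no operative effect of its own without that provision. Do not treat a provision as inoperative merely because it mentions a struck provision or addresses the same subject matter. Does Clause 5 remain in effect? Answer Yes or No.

No

Clause 1 is struck. The only function of Clause 2 is the exemption procedure for Clause 1, so it cannot stand once Clause 1 is removed. Clause 5 operates only by reference to Clause 1, so it falls with Clause 1. Although Clause 3 refers to Clause 2, its operative terms do not depend on Clause 2, so it remains in effect. Clause 6 is a severability clause and preserves every provision that can still be given independent effect. That leaves Clause 3, Clause 4, and Clause 6 in effect. Clause 5 is among the inoperative provisions, so the answer is no.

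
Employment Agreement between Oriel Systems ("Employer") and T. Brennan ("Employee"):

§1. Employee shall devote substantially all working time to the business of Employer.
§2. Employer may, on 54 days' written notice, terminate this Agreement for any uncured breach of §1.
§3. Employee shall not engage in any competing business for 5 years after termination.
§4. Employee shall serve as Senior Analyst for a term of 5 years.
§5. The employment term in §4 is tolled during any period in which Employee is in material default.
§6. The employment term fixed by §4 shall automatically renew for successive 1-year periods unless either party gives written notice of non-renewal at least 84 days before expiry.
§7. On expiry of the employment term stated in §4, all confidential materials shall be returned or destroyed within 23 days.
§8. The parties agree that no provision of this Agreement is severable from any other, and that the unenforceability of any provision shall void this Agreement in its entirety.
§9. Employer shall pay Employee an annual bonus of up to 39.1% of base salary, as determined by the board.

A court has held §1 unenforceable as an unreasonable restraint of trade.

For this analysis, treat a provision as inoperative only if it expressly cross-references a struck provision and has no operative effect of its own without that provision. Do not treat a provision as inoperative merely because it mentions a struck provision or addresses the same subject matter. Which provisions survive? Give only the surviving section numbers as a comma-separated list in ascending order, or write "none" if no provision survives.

§1 is struck. §2 has no operative effect of its own apart from §1 and is therefore inoperative. §8 provides that the Agreement is not severable, so the invalidity of any one provision voids the entire Agreement. No provision of the Agreement survives.

none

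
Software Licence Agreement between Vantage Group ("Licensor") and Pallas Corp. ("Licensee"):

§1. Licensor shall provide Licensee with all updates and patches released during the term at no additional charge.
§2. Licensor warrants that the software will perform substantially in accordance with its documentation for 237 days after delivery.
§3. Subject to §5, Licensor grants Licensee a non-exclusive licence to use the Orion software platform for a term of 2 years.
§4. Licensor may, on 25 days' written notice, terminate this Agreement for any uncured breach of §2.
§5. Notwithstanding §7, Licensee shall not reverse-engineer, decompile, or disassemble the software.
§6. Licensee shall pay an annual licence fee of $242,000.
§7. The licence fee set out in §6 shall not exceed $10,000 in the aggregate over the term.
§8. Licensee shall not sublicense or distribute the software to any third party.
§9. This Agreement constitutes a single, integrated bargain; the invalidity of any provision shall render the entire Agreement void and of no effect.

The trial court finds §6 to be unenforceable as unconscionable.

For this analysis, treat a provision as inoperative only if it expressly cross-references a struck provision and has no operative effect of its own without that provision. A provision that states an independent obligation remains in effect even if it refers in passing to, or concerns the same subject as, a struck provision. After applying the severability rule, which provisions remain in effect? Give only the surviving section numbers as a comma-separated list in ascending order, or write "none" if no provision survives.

none

§6 is struck. §7 has no operative effect of its own apart from §6 and is therefore inoperative. §9 provides that the Agreement is not severable, so the invalidity of any one provision voids the entire Agreement. No provision of the Agreement survives.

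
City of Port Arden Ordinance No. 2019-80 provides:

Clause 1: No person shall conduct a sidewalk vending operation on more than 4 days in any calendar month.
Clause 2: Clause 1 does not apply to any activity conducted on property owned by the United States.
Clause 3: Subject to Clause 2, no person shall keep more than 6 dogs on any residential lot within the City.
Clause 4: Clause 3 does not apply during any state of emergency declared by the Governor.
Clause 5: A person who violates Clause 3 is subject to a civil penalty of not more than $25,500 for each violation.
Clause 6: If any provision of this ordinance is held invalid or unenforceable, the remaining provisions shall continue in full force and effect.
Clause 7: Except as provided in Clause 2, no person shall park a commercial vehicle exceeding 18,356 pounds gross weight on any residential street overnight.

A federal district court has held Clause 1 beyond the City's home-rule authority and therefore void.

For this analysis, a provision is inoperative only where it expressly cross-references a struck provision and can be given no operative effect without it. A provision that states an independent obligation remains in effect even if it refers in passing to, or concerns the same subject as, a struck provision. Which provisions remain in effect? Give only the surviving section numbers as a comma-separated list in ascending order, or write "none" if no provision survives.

3, 4, 5, 6, 7

Clause 1 is struck. Clause 2 has no operative effect of its own apart from Clause 1 and is therefore inoperative. Clause 7 mentions Clause 2 but its own obligation stands independently of Clause 2, so Clause 7 is not affected. Clause 3 mentions Clause 2 but its own obligation stands independently of Clause 2, so Clause 3 is not affected. Under the severability clause in Clause 6, the remaining provisions continue in force. Clause 3, Clause 4, Clause 5, Clause 6, and Clause 7 remain in effect.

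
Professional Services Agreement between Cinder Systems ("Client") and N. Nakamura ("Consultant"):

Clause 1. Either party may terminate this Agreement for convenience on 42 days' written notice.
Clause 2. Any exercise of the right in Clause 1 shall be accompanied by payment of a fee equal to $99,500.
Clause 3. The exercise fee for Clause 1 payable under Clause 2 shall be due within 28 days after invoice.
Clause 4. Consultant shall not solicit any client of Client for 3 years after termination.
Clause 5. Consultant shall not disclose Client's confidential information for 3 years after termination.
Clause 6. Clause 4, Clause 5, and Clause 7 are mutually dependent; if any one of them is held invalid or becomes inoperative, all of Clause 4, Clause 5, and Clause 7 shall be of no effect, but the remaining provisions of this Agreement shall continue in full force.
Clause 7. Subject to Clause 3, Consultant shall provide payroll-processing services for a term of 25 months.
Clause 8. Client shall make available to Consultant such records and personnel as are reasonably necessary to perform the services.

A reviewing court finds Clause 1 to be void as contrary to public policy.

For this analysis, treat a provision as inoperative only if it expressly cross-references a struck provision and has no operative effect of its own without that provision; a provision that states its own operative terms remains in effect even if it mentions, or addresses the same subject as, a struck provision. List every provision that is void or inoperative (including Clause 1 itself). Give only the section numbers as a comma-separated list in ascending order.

1, 2, 3

Clause 1 is struck. Clause 2 operates only by reference to Clause 1, so it falls with Clause 1. Clause 3 has no operative effect of its own apart from Clause 2 and is therefore inoperative. Clause 7 mentions Clause 3 but its own obligation stands independently of Clause 3, so Clause 7 is not affected. Clause 6 ties Clause 4, Clause 5, and Clause 7 together, but none of those is affected here; the remaining provisions continue in force under Clause 6. Clause 4, Clause 5, Clause 6, Clause 7, and Clause 8 remain in effect.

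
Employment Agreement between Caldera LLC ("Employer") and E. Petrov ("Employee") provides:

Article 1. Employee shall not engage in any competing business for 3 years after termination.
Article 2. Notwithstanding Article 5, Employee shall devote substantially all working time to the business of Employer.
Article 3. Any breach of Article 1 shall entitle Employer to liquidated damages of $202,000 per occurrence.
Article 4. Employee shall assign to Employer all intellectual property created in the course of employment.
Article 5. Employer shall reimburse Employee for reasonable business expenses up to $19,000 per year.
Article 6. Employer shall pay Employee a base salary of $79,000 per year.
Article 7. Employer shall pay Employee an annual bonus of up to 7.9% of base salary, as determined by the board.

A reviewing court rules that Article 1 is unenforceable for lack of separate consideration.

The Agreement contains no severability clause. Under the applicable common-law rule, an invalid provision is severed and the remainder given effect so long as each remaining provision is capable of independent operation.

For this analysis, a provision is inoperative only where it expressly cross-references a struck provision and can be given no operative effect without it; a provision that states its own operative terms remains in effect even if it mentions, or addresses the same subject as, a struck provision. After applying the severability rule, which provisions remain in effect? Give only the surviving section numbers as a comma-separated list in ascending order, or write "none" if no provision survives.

2, 4, 5, 6, 7

Article 1 is struck. Article 3 operates only by reference to Article 1, so it falls with Article 1. With no severability clause, the stated default rule severs what cannot stand and enforces each remaining provision that can operate on its own. The provisions still in force are Article 2, Article 4, Article 5, Article 6, and Article 7.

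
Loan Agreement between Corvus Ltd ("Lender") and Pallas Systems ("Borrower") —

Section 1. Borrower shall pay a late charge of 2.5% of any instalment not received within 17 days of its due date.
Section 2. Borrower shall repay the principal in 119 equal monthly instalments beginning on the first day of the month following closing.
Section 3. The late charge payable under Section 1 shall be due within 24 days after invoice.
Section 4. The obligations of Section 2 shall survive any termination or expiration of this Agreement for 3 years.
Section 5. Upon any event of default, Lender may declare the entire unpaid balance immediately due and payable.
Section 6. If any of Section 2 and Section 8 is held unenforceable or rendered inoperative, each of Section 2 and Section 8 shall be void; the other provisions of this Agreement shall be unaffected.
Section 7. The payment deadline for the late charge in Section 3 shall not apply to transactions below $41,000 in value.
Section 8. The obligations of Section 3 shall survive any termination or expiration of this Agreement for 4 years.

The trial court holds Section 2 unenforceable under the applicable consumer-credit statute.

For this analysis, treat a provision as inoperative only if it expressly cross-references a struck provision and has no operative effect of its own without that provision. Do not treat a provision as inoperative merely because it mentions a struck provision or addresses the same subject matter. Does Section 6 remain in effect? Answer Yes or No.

Yes

Section 2 is struck. The only function of Section 4 is the survival period for Section 2, so it cannot stand once Section 2 is removed. Section 6 declares Section 2 and Section 8 mutually dependent; since one of them has fallen, all of them are of no effect. That brings down Section 8 as well. The remainder continues in force under Section 6. Section 1, Section 3, Section 5, Section 6, and Section 7 remain in effect. Section 6 is among the surviving provisions, so the answer is yes.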